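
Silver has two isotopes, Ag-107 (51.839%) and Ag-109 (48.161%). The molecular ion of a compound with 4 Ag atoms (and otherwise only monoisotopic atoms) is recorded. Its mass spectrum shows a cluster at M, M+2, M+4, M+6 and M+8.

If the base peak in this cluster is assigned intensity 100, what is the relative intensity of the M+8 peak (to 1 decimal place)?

Term probabilities: M 0.0722, M+2 0.2684, M+4 0.3740, M+6 0.2316, M+8 0.0538. Base peak = M+4.
P(M+4) = C(4,2) × 0.51839^2 × 0.48161^2 = 6 × 0.26872819 × 0.23194819 = 0.373986 (base)
P(M+8) = C(4,4) × 0.51839^0 × 0.48161^4 = 1 × 1.0000 × 0.05379996 = 0.053800
Relative intensity = 0.053800 / 0.373986 × 100 = 14.4

14.4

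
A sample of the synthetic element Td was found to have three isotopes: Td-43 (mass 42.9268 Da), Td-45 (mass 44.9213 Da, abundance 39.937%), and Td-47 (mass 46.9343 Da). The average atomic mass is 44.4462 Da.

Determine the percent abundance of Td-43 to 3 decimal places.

The remaining 60.063% is split between Td-43 (fraction x) and Td-47 (fraction 0.60063 − x).
Substituting: 42.9268x + 46.9343(0.60063 − x) = 26.505980419
(42.9268 − 46.9343)x = -1.68416819  ⇒  x = 0.42025, y = 0.18038
Td-43: 42.025%, Td-47: 18.038%.

42.025%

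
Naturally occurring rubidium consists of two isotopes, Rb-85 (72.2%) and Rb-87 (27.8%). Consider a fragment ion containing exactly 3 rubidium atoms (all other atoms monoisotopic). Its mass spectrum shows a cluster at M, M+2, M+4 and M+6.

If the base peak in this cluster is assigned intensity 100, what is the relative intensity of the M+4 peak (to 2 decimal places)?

38.50

(0.722 + 0.278)^3 gives M 0.3764, M+2 0.4348, M+4 0.1674, M+6 0.0215; the largest is M+2.
P(M+2) = C(3,1) × 0.722^2 × 0.278^1 = 3 × 0.521284 × 0.2780 = 0.434751 (base)
P(M+4) = C(3,2) × 0.722^1 × 0.278^2 = 3 × 0.7220 × 0.077284 = 0.167397
Relative intensity = 0.167397 / 0.434751 × 100 = 38.50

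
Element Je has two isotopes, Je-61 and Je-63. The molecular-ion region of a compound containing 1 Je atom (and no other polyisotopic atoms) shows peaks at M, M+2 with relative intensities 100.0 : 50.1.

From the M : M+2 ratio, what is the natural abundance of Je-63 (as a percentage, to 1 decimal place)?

33.4%

Let p = fractional abundance of Je-61. I(M+2)/I(M) = [C(1,1)·p^0·(1−p)] / p^1 = 1·(1−p)/p = 50.1/100.0 = 0.5010
(1−p)/p = 0.5010/1 = 0.5010  ⇒  p = 1/(1 + 0.5010) = 0.6662
Je-61: 66.6%, Je-63: 33.4%.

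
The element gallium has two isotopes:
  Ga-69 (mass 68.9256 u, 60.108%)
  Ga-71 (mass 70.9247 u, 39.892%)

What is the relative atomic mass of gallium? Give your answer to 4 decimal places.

Ar = Σ fᵢ·mᵢ = 0.60108 × 68.9256 + 0.39892 × 70.9247
= 41.42980 + 28.29328 = 69.72308 u

69.7231 u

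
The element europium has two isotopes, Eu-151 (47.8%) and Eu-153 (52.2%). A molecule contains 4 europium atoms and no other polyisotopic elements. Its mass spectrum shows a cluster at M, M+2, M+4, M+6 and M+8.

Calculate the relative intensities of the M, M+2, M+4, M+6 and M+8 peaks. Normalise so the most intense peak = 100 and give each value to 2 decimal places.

13.98 : 61.05 : 100.00 : 72.80 : 19.88

Each Eu atom is independently Eu-151 (p = 0.478) or Eu-153 (q = 0.522); the cluster is the binomial expansion (p + q)^4.
P(M) = 0.478^4 = 0.052205
P(M+2) = 4 × 0.478^3 × 0.522^1 = 0.228042
P(M+4) = 6 × 0.478^2 × 0.522^2 = 0.373549
P(M+6) = 4 × 0.478^1 × 0.522^3 = 0.271956
P(M+8) = 0.522^4 = 0.074248
The M+4 peak is largest (0.373549); scaling to 100 gives 13.98 : 61.05 : 100.00 : 72.80 : 19.88.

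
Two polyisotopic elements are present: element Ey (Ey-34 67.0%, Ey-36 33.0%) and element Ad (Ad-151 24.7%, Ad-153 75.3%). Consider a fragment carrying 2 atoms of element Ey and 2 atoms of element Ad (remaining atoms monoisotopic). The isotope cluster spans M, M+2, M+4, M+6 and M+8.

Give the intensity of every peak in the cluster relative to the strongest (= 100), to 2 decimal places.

6.43 : 45.57 : 100.00 : 68.42 : 14.51

Element Ey pattern (n=2): 0.4489 : 0.4422 : 0.1089
Element Ad pattern (n=2): 0.061009 : 0.371982 : 0.567009
Convolve the two distributions (both contribute in 2-u steps):
  M: 0.4489×0.061009 = 0.027387
  M+2: 0.4489×0.371982 + 0.4422×0.061009 = 0.193961
  M+4: 0.4489×0.567009 + 0.4422×0.371982 + 0.1089×0.061009 = 0.425665
  M+6: 0.4422×0.567009 + 0.1089×0.371982 = 0.291240
  M+8: 0.1089×0.567009 = 0.061747
Scale to base peak (0.425665) = 100: 6.43 : 45.57 : 100.00 : 68.42 : 14.51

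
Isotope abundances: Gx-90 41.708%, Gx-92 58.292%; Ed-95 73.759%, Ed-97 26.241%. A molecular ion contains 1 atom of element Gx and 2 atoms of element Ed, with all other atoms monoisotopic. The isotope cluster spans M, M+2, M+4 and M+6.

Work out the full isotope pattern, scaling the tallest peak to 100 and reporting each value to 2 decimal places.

47.41 : 100.00 : 53.15 : 8.39

Element Gx pattern (n=1): 0.41708 : 0.58292
Element Ed pattern (n=2): 0.54403901 : 0.38710198 : 0.06885901
Convolve the two distributions (both contribute in 2-u steps):
  M: 0.41708×0.54403901 = 0.226908
  M+2: 0.41708×0.38710198 + 0.58292×0.54403901 = 0.478584
  M+4: 0.41708×0.06885901 + 0.58292×0.38710198 = 0.254369
  M+6: 0.58292×0.06885901 = 0.040139
Scale to base peak (0.478584) = 100: 47.41 : 100.00 : 53.15 : 8.39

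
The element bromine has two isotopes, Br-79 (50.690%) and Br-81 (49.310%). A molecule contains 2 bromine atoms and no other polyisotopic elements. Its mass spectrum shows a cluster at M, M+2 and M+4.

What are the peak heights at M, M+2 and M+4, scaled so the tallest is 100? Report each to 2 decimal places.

51.40 : 100.00 : 48.64

The 2 Br atoms are independent, so intensities follow the terms of (0.50690 + 0.49310)^2.
P(M) = 0.50690^2 = 0.256948
P(M+2) = 2 × 0.50690^1 × 0.49310^1 = 0.499905
P(M+4) = 0.49310^2 = 0.243148
The M+2 peak is largest (0.499905); scaling to 100 gives 51.40 : 100.00 : 48.64.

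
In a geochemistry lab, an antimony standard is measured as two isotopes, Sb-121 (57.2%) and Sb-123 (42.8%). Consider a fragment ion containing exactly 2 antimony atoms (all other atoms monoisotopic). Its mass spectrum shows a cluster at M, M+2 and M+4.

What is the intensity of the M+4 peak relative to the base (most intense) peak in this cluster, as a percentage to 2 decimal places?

37.41%

(0.572 + 0.428)^2 gives M 0.3272, M+2 0.4896, M+4 0.1832; the largest is M+2.
P(M+2) = C(2,1) × 0.572^1 × 0.428^1 = 2 × 0.5720 × 0.4280 = 0.489632 (base)
P(M+4) = C(2,2) × 0.572^0 × 0.428^2 = 1 × 1.0000 × 0.183184 = 0.183184
Relative intensity = 0.183184 / 0.489632 × 100 = 37.41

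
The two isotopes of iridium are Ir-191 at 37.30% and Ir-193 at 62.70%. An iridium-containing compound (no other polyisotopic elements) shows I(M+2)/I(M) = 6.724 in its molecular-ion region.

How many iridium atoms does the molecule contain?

4

With n Ir atoms, P(M+2)/P(M) = C(n,1)·p^(n−1)q / p^n = n·q/p = n · 0.6270/0.3730.
n = 6.724 × 0.3730/0.6270 = 4.00 ≈ 4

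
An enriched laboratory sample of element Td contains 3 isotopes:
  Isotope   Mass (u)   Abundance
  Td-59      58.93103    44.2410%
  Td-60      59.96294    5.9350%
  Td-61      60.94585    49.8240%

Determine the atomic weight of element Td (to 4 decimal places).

59.9961 u

The abundance-weighted mean is 0.442410 × 58.93103 + 0.059350 × 59.96294 + 0.498240 × 60.94585
= 26.071677 + 3.558800 + 30.365660 = 59.996137 u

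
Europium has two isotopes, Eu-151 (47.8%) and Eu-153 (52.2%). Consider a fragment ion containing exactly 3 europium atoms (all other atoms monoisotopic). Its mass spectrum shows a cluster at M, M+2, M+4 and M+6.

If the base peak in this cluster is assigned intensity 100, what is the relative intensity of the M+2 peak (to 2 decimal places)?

91.57

(0.478 + 0.522)^3 gives M 0.1092, M+2 0.3578, M+4 0.3907, M+6 0.1422; the largest is M+4.
P(M+4) = C(3,2) × 0.478^1 × 0.522^2 = 3 × 0.4780 × 0.272484 = 0.390742 (base)
P(M+2) = C(3,1) × 0.478^2 × 0.522^1 = 3 × 0.228484 × 0.5220 = 0.357806
Relative intensity = 0.357806 / 0.390742 × 100 = 91.57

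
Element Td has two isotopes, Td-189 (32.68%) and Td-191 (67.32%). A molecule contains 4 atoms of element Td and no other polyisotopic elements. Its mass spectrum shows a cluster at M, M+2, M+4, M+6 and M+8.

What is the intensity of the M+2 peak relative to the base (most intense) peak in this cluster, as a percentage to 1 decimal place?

23.6%

Binomial terms of (0.3268 + 0.6732)^4: M 0.0114, M+2 0.0940, M+4 0.2904, M+6 0.3988, M+8 0.2054 → M+6 is the base peak.
P(M+6) = C(4,3) × 0.3268^1 × 0.6732^3 = 4 × 0.3268 × 0.30509306 = 0.398818 (base)
P(M+2) = C(4,1) × 0.3268^3 × 0.6732^1 = 4 × 0.03490166 × 0.6732 = 0.093983
Relative intensity = 0.093983 / 0.398818 × 100 = 23.6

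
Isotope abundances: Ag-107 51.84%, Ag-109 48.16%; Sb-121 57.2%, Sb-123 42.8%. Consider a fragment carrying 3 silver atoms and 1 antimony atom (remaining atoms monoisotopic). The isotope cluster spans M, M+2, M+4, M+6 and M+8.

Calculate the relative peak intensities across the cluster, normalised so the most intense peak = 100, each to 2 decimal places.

21.39 : 75.63 : 100.00 : 58.60 : 12.83

Silver pattern (n=3): 0.13931407 : 0.38827347 : 0.36071085 : 0.11170161
Antimony pattern (n=1): 0.5720 : 0.4280
Convolve the two distributions (both contribute in 2-u steps):
  M: 0.13931407×0.5720 = 0.079688
  M+2: 0.13931407×0.4280 + 0.38827347×0.5720 = 0.281719
  M+4: 0.38827347×0.4280 + 0.36071085×0.5720 = 0.372508
  M+6: 0.36071085×0.4280 + 0.11170161×0.5720 = 0.218278
  M+8: 0.11170161×0.4280 = 0.047808
Scale to base peak (0.372508) = 100: 21.39 : 75.63 : 100.00 : 58.60 : 12.83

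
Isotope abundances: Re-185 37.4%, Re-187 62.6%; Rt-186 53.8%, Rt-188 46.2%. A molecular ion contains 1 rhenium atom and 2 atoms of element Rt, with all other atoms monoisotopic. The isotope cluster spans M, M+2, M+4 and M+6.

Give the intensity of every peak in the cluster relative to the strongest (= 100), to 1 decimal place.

Rhenium pattern (n=1): 0.3740 : 0.6260
Element Rt pattern (n=2): 0.289444 : 0.497112 : 0.213444
Convolve the two distributions (both contribute in 2-u steps):
  M: 0.3740×0.289444 = 0.108252
  M+2: 0.3740×0.497112 + 0.6260×0.289444 = 0.367112
  M+4: 0.3740×0.213444 + 0.6260×0.497112 = 0.391020
  M+6: 0.6260×0.213444 = 0.133616
Scale to base peak (0.391020) = 100: 27.7 : 93.9 : 100.0 : 34.2

27.7 : 93.9 : 100.0 : 34.2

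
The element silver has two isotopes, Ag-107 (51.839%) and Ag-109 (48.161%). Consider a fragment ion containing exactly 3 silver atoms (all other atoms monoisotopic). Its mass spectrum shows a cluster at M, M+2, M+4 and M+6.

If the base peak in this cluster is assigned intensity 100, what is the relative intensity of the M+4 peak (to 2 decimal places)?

92.90

Binomial terms of (0.51839 + 0.48161)^3: M 0.1393, M+2 0.3883, M+4 0.3607, M+6 0.1117 → M+2 is the base peak.
P(M+2) = C(3,1) × 0.51839^2 × 0.48161^1 = 3 × 0.26872819 × 0.48161 = 0.388267 (base)
P(M+4) = C(3,2) × 0.51839^1 × 0.48161^2 = 3 × 0.51839 × 0.23194819 = 0.360719
Relative intensity = 0.360719 / 0.388267 × 100 = 92.90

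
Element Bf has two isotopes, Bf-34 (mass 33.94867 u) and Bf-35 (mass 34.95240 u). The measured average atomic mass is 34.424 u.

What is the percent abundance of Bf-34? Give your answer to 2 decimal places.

Writing the weighted mean with unknown fraction x of Bf-34:
33.94867·x + 34.95240·(1 − x) = 34.424
(33.94867 − 34.95240)·x = 34.424 − 34.95240
x = -0.52840 / -1.00373 = 0.52644 → 52.64% Bf-34, 47.36% Bf-35.

52.64%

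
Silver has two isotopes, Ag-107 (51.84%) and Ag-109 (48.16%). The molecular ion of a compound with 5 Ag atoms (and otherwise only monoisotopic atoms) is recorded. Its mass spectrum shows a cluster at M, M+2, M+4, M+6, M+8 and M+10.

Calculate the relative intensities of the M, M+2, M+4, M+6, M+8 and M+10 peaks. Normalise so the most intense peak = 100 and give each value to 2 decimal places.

11.59 : 53.82 : 100.00 : 92.90 : 43.15 : 8.02

Each Ag atom is independently Ag-107 (p = 0.5184) or Ag-109 (q = 0.4816); the cluster is the binomial expansion (p + q)^5.
P(M) = 0.5184^5 = 0.037439
P(M+2) = 5 × 0.5184^4 × 0.4816^1 = 0.173907
P(M+4) = 10 × 0.5184^3 × 0.4816^2 = 0.323123
P(M+6) = 10 × 0.5184^2 × 0.4816^3 = 0.300185
P(M+8) = 5 × 0.5184^1 × 0.4816^4 = 0.139438
P(M+10) = 0.4816^5 = 0.025908
The M+4 peak is largest (0.323123); scaling to 100 gives 11.59 : 53.82 : 100.00 : 92.90 : 43.15 : 8.02.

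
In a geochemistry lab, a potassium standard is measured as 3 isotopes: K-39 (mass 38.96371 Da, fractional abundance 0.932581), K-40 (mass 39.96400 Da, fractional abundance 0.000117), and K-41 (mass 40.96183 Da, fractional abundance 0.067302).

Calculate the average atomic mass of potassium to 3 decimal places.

39.098 Da

The abundance-weighted mean is 0.932581 × 38.96371 + 0.000117 × 39.96400 + 0.067302 × 40.96183
= 36.336816 + 0.004676 + 2.756813 = 39.098305 Da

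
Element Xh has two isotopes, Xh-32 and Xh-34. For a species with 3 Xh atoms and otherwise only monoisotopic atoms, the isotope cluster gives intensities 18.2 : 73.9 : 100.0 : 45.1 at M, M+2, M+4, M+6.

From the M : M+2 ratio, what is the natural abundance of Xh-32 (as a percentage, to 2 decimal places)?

42.49%

Write p for the Xh-32 fraction. I(M+2)/I(M) = [C(3,1)·p^2·(1−p)] / p^3 = 3·(1−p)/p = 73.9/18.2 = 4.0604
(1−p)/p = 4.0604/3 = 1.3535  ⇒  p = 1/(1 + 1.3535) = 0.4249
Xh-32: 42.49%, Xh-34: 57.51%.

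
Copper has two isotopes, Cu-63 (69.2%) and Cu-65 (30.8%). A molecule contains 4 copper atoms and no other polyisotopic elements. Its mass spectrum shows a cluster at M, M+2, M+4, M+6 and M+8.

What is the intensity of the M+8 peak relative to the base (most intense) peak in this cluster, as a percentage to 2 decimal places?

(0.692 + 0.308)^4 gives M 0.2293, M+2 0.4083, M+4 0.2726, M+6 0.0809, M+8 0.0090; the largest is M+2.
P(M+2) = C(4,1) × 0.692^3 × 0.308^1 = 4 × 0.33137389 × 0.3080 = 0.408253 (base)
P(M+8) = C(4,4) × 0.692^0 × 0.308^4 = 1 × 1.0000 × 0.00899918 = 0.008999
Relative intensity = 0.008999 / 0.408253 × 100 = 2.20

2.20%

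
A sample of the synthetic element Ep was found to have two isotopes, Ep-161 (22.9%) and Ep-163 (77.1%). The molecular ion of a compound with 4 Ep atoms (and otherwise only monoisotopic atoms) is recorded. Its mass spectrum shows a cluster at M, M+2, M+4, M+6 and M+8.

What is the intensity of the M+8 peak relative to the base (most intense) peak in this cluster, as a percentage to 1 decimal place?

84.2%

Term probabilities: M 0.0028, M+2 0.0370, M+4 0.1870, M+6 0.4198, M+8 0.3534. Base peak = M+6.
P(M+6) = C(4,3) × 0.229^1 × 0.771^3 = 4 × 0.2290 × 0.45831401 = 0.419816 (base)
P(M+8) = C(4,4) × 0.229^0 × 0.771^4 = 1 × 1.0000 × 0.3533601 = 0.353360
Relative intensity = 0.353360 / 0.419816 × 100 = 84.2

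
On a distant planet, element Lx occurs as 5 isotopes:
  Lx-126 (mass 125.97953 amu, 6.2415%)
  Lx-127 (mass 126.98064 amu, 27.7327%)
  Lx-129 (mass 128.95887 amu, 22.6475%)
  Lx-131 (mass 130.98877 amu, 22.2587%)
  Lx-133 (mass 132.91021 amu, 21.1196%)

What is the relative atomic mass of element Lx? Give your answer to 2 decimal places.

129.51 amu

Weight each isotope mass by its fractional abundance: 0.062415 × 125.97953 + 0.277327 × 126.98064 + 0.226475 × 128.95887 + 0.222587 × 130.98877 + 0.211196 × 132.91021
= 7.863012 + 35.215160 + 29.205960 + 29.156397 + 28.070105 = 129.510634 amu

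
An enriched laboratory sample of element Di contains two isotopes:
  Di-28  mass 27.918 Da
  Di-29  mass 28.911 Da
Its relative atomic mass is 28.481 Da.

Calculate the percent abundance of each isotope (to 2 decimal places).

Di-28: 43.30%, Di-29: 56.70%

Let x be the fractional abundance of Di-28; then Di-29 has abundance 1 − x.
27.918·x + 28.911·(1 − x) = 28.481
(27.918 − 28.911)·x = 28.481 − 28.911
x = -0.430 / -0.993 = 0.43303 → 43.30% Di-28, 56.70% Di-29.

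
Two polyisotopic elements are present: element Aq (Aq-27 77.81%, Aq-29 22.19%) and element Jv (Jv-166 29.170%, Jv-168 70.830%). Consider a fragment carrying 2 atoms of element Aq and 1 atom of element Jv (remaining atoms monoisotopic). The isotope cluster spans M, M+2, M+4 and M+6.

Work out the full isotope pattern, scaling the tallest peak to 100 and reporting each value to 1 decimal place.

33.3 : 100.0 : 48.9 : 6.6

Element Aq pattern (n=2): 0.60543961 : 0.34532078 : 0.04923961
Element Jv pattern (n=1): 0.2917 : 0.7083
Convolve the two distributions (both contribute in 2-u steps):
  M: 0.60543961×0.2917 = 0.176607
  M+2: 0.60543961×0.7083 + 0.34532078×0.2917 = 0.529563
  M+4: 0.34532078×0.7083 + 0.04923961×0.2917 = 0.258954
  M+6: 0.04923961×0.7083 = 0.034876
Scale to base peak (0.529563) = 100: 33.3 : 100.0 : 48.9 : 6.6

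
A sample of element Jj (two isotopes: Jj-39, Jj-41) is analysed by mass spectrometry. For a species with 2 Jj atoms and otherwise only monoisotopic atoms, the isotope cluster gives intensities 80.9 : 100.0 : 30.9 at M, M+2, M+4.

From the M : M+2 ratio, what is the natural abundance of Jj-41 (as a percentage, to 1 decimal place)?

38.2%

Write p for the Jj-39 fraction. I(M+2)/I(M) = [C(2,1)·p^1·(1−p)] / p^2 = 2·(1−p)/p = 100.0/80.9 = 1.2361
(1−p)/p = 1.2361/2 = 0.6180  ⇒  p = 1/(1 + 0.6180) = 0.6180
Jj-39: 61.8%, Jj-41: 38.2%.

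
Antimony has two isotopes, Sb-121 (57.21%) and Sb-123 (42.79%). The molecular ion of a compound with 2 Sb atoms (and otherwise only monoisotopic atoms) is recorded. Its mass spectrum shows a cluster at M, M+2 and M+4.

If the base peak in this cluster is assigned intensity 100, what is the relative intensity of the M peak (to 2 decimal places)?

Term probabilities: M 0.3273, M+2 0.4896, M+4 0.1831. Base peak = M+2.
P(M+2) = C(2,1) × 0.5721^1 × 0.4279^1 = 2 × 0.5721 × 0.4279 = 0.489603 (base)
P(M) = C(2,0) × 0.5721^2 × 0.4279^0 = 1 × 0.32729841 × 1.0000 = 0.327298
Relative intensity = 0.327298 / 0.489603 × 100 = 66.85

66.85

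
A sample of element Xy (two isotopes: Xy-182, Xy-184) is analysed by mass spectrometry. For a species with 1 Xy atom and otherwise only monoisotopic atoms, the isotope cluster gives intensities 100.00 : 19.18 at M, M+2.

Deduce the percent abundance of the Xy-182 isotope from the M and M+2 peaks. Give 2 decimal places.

83.91%

Let p = fractional abundance of Xy-182. I(M+2)/I(M) = [C(1,1)·p^0·(1−p)] / p^1 = 1·(1−p)/p = 19.18/100.00 = 0.1918
(1−p)/p = 0.1918/1 = 0.1918  ⇒  p = 1/(1 + 0.1918) = 0.8391
Xy-182: 83.91%, Xy-184: 16.09%.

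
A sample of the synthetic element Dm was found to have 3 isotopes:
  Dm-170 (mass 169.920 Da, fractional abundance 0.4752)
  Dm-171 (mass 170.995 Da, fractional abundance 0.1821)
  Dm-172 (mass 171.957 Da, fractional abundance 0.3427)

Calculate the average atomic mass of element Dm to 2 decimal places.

170.81 Da

Ar = Σ fᵢ·mᵢ = 0.4752 × 169.920 + 0.1821 × 170.995 + 0.3427 × 171.957
= 80.7460 + 31.1382 + 58.9297 = 170.8139 Da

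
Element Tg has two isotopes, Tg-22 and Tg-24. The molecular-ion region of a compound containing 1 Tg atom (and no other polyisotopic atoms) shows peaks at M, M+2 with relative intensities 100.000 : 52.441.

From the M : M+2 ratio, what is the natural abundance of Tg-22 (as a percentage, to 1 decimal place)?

65.6%

Write p for the Tg-22 fraction. I(M+2)/I(M) = [C(1,1)·p^0·(1−p)] / p^1 = 1·(1−p)/p = 52.441/100.000 = 0.5244
(1−p)/p = 0.5244/1 = 0.5244  ⇒  p = 1/(1 + 0.5244) = 0.6560
Tg-22: 65.6%, Tg-24: 34.4%.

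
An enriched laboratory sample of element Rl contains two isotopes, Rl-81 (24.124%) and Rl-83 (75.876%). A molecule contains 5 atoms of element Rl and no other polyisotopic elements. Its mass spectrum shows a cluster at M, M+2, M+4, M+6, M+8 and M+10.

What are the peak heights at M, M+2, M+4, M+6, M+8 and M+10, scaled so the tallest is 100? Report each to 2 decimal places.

0.20 : 3.21 : 20.22 : 63.59 : 100.00 : 62.90

Expanding (0.24124 + 0.75876)^5:
P(M) = 0.24124^5 = 0.000817
P(M+2) = 5 × 0.24124^4 × 0.75876^1 = 0.012849
P(M+4) = 10 × 0.24124^3 × 0.75876^2 = 0.080827
P(M+6) = 10 × 0.24124^2 × 0.75876^3 = 0.254221
P(M+8) = 5 × 0.24124^1 × 0.75876^4 = 0.399795
P(M+10) = 0.75876^5 = 0.251491
The M+8 peak is largest (0.399795); scaling to 100 gives 0.20 : 3.21 : 20.22 : 63.59 : 100.00 : 62.90.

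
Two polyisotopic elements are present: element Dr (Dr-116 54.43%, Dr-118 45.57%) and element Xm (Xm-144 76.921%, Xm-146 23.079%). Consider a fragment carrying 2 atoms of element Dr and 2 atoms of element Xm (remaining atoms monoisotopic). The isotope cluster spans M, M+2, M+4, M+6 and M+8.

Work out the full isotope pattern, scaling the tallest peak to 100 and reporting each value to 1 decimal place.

Element Dr pattern (n=2): 0.29626249 : 0.49607502 : 0.20766249
Element Xm pattern (n=2): 0.59168402 : 0.35505195 : 0.05326402
Convolve the two distributions (both contribute in 2-u steps):
  M: 0.29626249×0.59168402 = 0.175294
  M+2: 0.29626249×0.35505195 + 0.49607502×0.59168402 = 0.398708
  M+4: 0.29626249×0.05326402 + 0.49607502×0.35505195 + 0.20766249×0.59168402 = 0.314783
  M+6: 0.49607502×0.05326402 + 0.20766249×0.35505195 = 0.100154
  M+8: 0.20766249×0.05326402 = 0.011061
Scale to base peak (0.398708) = 100: 44.0 : 100.0 : 79.0 : 25.1 : 2.8

44.0 : 100.0 : 79.0 : 25.1 : 2.8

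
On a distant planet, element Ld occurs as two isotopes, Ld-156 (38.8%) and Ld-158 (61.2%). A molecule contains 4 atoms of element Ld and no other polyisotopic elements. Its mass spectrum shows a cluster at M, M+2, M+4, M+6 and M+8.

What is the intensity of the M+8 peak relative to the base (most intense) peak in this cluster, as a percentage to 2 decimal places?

(0.388 + 0.612)^4 gives M 0.0227, M+2 0.1430, M+4 0.3383, M+6 0.3558, M+8 0.1403; the largest is M+6.
P(M+6) = C(4,3) × 0.388^1 × 0.612^3 = 4 × 0.3880 × 0.22922093 = 0.355751 (base)
P(M+8) = C(4,4) × 0.388^0 × 0.612^4 = 1 × 1.0000 × 0.14028321 = 0.140283
Relative intensity = 0.140283 / 0.355751 × 100 = 39.43

39.43%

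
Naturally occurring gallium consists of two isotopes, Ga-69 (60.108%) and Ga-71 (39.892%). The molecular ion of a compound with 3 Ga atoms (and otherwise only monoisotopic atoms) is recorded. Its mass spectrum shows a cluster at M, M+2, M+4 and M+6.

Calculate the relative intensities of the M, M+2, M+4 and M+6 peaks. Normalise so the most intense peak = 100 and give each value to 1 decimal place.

Each Ga atom is independently Ga-69 (p = 0.60108) or Ga-71 (q = 0.39892); the cluster is the binomial expansion (p + q)^3.
P(M) = 0.60108^3 = 0.217169
P(M+2) = 3 × 0.60108^2 × 0.39892^1 = 0.432386
P(M+4) = 3 × 0.60108^1 × 0.39892^2 = 0.286963
P(M+6) = 0.39892^3 = 0.063483
The M+2 peak is largest (0.432386); scaling to 100 gives 50.2 : 100.0 : 66.4 : 14.7.

50.2 : 100.0 : 66.4 : 14.7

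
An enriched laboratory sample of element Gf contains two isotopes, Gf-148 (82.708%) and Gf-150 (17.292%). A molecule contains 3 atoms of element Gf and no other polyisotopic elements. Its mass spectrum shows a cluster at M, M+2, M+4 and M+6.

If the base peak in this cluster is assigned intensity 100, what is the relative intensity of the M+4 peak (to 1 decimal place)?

Binomial terms of (0.82708 + 0.17292)^3: M 0.5658, M+2 0.3549, M+4 0.0742, M+6 0.0052 → M is the base peak.
P(M) = C(3,0) × 0.82708^3 × 0.17292^0 = 1 × 0.56577344 × 1.0000 = 0.565773 (base)
P(M+4) = C(3,2) × 0.82708^1 × 0.17292^2 = 3 × 0.82708 × 0.02990133 = 0.074192
Relative intensity = 0.074192 / 0.565773 × 100 = 13.1

13.1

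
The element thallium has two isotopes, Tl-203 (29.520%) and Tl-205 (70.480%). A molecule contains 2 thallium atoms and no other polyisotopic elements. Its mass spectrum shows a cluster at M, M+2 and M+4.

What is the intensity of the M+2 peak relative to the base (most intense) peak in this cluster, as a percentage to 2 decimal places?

83.77%

Binomial terms of (0.29520 + 0.70480)^2: M 0.0871, M+2 0.4161, M+4 0.4967 → M+4 is the base peak.
P(M+4) = C(2,2) × 0.29520^0 × 0.70480^2 = 1 × 1.0000 × 0.49674304 = 0.496743 (base)
P(M+2) = C(2,1) × 0.29520^1 × 0.70480^1 = 2 × 0.2952 × 0.7048 = 0.416114
Relative intensity = 0.416114 / 0.496743 × 100 = 83.77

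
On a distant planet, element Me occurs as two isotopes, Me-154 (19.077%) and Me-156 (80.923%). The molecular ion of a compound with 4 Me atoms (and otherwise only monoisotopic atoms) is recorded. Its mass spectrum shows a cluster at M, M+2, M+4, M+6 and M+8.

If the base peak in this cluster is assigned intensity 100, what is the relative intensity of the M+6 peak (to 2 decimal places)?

Binomial terms of (0.19077 + 0.80923)^4: M 0.0013, M+2 0.0225, M+4 0.1430, M+6 0.4044, M+8 0.4288 → M+8 is the base peak.
P(M+8) = C(4,4) × 0.19077^0 × 0.80923^4 = 1 × 1.0000 × 0.4288327 = 0.428833 (base)
P(M+6) = C(4,3) × 0.19077^1 × 0.80923^3 = 4 × 0.19077 × 0.52992685 = 0.404377
Relative intensity = 0.404377 / 0.428833 × 100 = 94.30

94.30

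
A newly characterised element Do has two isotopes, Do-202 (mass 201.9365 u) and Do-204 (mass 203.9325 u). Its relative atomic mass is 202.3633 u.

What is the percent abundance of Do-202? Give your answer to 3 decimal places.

78.617%

Let x be the fractional abundance of Do-202; then Do-204 has abundance 1 − x.
201.9365·x + 203.9325·(1 − x) = 202.3633
(201.9365 − 203.9325)·x = 202.3633 − 203.9325
x = -1.5692 / -1.9960 = 0.78617 → 78.617% Do-202, 21.383% Do-204.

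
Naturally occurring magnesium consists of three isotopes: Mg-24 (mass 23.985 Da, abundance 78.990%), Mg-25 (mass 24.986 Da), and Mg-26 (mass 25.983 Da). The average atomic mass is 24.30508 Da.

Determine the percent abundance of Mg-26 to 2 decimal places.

The remaining 21.010% is split between Mg-25 (fraction x) and Mg-26 (fraction 0.21010 − x).
Substituting: 24.986x + 25.983(0.21010 − x) = 5.3593285
(24.986 − 25.983)x = -0.0996998  ⇒  x = 0.10000, y = 0.11010
Mg-25: 10.00%, Mg-26: 11.01%.

11.01%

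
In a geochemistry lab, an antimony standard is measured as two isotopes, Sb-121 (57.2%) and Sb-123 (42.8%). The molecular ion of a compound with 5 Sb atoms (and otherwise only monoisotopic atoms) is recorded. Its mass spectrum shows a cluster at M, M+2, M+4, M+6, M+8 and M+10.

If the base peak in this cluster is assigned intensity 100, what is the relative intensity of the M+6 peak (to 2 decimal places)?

74.83

Term probabilities: M 0.0612, M+2 0.2291, M+4 0.3428, M+6 0.2565, M+8 0.0960, M+10 0.0144. Base peak = M+4.
P(M+4) = C(5,2) × 0.572^3 × 0.428^2 = 10 × 0.18714925 × 0.183184 = 0.342827 (base)
P(M+6) = C(5,3) × 0.572^2 × 0.428^3 = 10 × 0.327184 × 0.07840275 = 0.256521
Relative intensity = 0.256521 / 0.342827 × 100 = 74.83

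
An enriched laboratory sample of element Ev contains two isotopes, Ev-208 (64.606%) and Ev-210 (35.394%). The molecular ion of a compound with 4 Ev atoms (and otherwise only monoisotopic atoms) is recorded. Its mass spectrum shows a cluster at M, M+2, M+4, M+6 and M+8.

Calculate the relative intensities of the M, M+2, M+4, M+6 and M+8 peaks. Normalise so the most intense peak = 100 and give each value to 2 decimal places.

Each Ev atom is independently Ev-208 (p = 0.64606) or Ev-210 (q = 0.35394); the cluster is the binomial expansion (p + q)^4.
P(M) = 0.64606^4 = 0.174217
P(M+2) = 4 × 0.64606^3 × 0.35394^1 = 0.381776
P(M+4) = 6 × 0.64606^2 × 0.35394^2 = 0.313730
P(M+6) = 4 × 0.64606^1 × 0.35394^3 = 0.114583
P(M+8) = 0.35394^4 = 0.015693
The M+2 peak is largest (0.381776); scaling to 100 gives 45.63 : 100.00 : 82.18 : 30.01 : 4.11.

45.63 : 100.00 : 82.18 : 30.01 : 4.11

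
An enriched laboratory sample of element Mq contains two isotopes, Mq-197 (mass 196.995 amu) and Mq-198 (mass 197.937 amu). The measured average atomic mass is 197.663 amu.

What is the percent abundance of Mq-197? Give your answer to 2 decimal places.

29.09%

Let x be the fractional abundance of Mq-197; then Mq-198 has abundance 1 − x.
196.995·x + 197.937·(1 − x) = 197.663
(196.995 − 197.937)·x = 197.663 − 197.937
x = -0.274 / -0.942 = 0.29087 → 29.09% Mq-197, 70.91% Mq-198.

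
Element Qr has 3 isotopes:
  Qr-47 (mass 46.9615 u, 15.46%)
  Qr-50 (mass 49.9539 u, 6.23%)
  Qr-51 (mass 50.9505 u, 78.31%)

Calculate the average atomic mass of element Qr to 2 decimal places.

Weight each isotope mass by its fractional abundance: 0.1546 × 46.9615 + 0.0623 × 49.9539 + 0.7831 × 50.9505
= 7.26025 + 3.11213 + 39.89934 = 50.27172 u

50.27 u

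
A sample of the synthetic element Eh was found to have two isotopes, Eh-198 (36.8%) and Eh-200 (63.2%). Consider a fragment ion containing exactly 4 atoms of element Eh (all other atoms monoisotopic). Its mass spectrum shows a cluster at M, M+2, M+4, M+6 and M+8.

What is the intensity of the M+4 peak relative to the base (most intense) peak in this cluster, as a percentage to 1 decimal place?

87.3%

Term probabilities: M 0.0183, M+2 0.1260, M+4 0.3245, M+6 0.3716, M+8 0.1595. Base peak = M+6.
P(M+6) = C(4,3) × 0.368^1 × 0.632^3 = 4 × 0.3680 × 0.25243597 = 0.371586 (base)
P(M+4) = C(4,2) × 0.368^2 × 0.632^2 = 6 × 0.135424 × 0.399424 = 0.324550
Relative intensity = 0.324550 / 0.371586 × 100 = 87.3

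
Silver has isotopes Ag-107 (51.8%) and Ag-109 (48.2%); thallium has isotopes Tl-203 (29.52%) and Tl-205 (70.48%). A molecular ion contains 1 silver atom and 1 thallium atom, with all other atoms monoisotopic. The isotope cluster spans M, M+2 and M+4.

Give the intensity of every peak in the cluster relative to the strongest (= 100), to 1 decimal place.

Silver pattern (n=1): 0.5180 : 0.4820
Thallium pattern (n=1): 0.2952 : 0.7048
Convolve the two distributions (both contribute in 2-u steps):
  M: 0.5180×0.2952 = 0.152914
  M+2: 0.5180×0.7048 + 0.4820×0.2952 = 0.507373
  M+4: 0.4820×0.7048 = 0.339714
Scale to base peak (0.507373) = 100: 30.1 : 100.0 : 67.0

30.1 : 100.0 : 67.0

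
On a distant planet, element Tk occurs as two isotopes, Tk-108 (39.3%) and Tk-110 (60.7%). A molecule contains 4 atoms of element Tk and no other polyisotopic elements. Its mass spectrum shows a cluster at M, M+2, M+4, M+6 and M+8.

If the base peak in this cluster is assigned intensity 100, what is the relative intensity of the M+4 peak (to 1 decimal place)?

Term probabilities: M 0.0239, M+2 0.1474, M+4 0.3414, M+6 0.3516, M+8 0.1358. Base peak = M+6.
P(M+6) = C(4,3) × 0.393^1 × 0.607^3 = 4 × 0.3930 × 0.22364854 = 0.351576 (base)
P(M+4) = C(4,2) × 0.393^2 × 0.607^2 = 6 × 0.154449 × 0.368449 = 0.341439
Relative intensity = 0.341439 / 0.351576 × 100 = 97.1

97.1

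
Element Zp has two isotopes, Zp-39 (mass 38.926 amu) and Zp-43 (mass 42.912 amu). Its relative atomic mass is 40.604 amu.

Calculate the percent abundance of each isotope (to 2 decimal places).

Let x be the fractional abundance of Zp-39; then Zp-43 has abundance 1 − x.
38.926·x + 42.912·(1 − x) = 40.604
(38.926 − 42.912)·x = 40.604 − 42.912
x = -2.308 / -3.986 = 0.57903 → 57.90% Zp-39, 42.10% Zp-43.

Zp-39: 57.90%, Zp-43: 42.10%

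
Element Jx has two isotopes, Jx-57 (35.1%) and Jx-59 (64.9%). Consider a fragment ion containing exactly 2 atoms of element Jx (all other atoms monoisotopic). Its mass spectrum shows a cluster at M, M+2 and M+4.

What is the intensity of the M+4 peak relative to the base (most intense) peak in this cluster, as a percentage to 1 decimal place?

92.5%

Binomial terms of (0.351 + 0.649)^2: M 0.1232, M+2 0.4556, M+4 0.4212 → M+2 is the base peak.
P(M+2) = C(2,1) × 0.351^1 × 0.649^1 = 2 × 0.3510 × 0.6490 = 0.455598 (base)
P(M+4) = C(2,2) × 0.351^0 × 0.649^2 = 1 × 1.0000 × 0.421201 = 0.421201
Relative intensity = 0.421201 / 0.455598 × 100 = 92.5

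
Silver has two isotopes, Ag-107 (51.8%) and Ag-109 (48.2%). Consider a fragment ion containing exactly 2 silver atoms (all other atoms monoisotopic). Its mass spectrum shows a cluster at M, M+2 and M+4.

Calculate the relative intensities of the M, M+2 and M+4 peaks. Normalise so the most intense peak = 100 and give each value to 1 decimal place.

The 2 Ag atoms are independent, so intensities follow the terms of (0.518 + 0.482)^2.
P(M) = 0.518^2 = 0.268324
P(M+2) = 2 × 0.518^1 × 0.482^1 = 0.499352
P(M+4) = 0.482^2 = 0.232324
The M+2 peak is largest (0.499352); scaling to 100 gives 53.7 : 100.0 : 46.5.

53.7 : 100.0 : 46.5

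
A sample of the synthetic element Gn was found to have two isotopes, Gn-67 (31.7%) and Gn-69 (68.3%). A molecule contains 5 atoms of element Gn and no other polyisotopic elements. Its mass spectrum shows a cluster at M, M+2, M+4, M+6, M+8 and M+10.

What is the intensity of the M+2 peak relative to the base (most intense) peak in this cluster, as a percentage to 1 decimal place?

10.0%

Term probabilities: M 0.0032, M+2 0.0345, M+4 0.1486, M+6 0.3202, M+8 0.3449, M+10 0.1486. Base peak = M+8.
P(M+8) = C(5,4) × 0.317^1 × 0.683^4 = 5 × 0.3170 × 0.21761199 = 0.344915 (base)
P(M+2) = C(5,1) × 0.317^4 × 0.683^1 = 5 × 0.01009804 × 0.6830 = 0.034485
Relative intensity = 0.034485 / 0.344915 × 100 = 10.0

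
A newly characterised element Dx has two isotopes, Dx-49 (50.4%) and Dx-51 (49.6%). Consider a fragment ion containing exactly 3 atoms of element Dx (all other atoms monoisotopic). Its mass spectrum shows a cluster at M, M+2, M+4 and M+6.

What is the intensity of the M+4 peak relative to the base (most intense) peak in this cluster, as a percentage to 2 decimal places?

98.41%

(0.504 + 0.496)^3 gives M 0.1280, M+2 0.3780, M+4 0.3720, M+6 0.1220; the largest is M+2.
P(M+2) = C(3,1) × 0.504^2 × 0.496^1 = 3 × 0.254016 × 0.4960 = 0.377976 (base)
P(M+4) = C(3,2) × 0.504^1 × 0.496^2 = 3 × 0.5040 × 0.246016 = 0.371976
Relative intensity = 0.371976 / 0.377976 × 100 = 98.41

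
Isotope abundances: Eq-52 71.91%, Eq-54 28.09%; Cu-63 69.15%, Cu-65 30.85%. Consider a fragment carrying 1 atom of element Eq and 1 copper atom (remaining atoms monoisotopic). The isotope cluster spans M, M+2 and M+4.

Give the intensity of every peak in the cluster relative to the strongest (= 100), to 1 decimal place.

Element Eq pattern (n=1): 0.7191 : 0.2809
Copper pattern (n=1): 0.6915 : 0.3085
Convolve the two distributions (both contribute in 2-u steps):
  M: 0.7191×0.6915 = 0.497258
  M+2: 0.7191×0.3085 + 0.2809×0.6915 = 0.416085
  M+4: 0.2809×0.3085 = 0.086658
Scale to base peak (0.497258) = 100: 100.0 : 83.7 : 17.4

100.0 : 83.7 : 17.4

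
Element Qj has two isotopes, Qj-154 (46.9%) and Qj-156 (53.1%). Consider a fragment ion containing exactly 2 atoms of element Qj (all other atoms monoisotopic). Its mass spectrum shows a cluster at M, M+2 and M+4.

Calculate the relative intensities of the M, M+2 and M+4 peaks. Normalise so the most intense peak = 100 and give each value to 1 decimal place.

The 2 Qj atoms are independent, so intensities follow the terms of (0.469 + 0.531)^2.
P(M) = 0.469^2 = 0.219961
P(M+2) = 2 × 0.469^1 × 0.531^1 = 0.498078
P(M+4) = 0.531^2 = 0.281961
The M+2 peak is largest (0.498078); scaling to 100 gives 44.2 : 100.0 : 56.6.

44.2 : 100.0 : 56.6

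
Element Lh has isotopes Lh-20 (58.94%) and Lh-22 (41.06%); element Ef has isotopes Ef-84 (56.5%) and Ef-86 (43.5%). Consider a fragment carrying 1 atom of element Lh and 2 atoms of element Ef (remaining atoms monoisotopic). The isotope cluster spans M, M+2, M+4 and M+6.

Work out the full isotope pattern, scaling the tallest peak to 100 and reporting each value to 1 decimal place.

Element Lh pattern (n=1): 0.5894 : 0.4106
Element Ef pattern (n=2): 0.319225 : 0.49155 : 0.189225
Convolve the two distributions (both contribute in 2-u steps):
  M: 0.5894×0.319225 = 0.188151
  M+2: 0.5894×0.49155 + 0.4106×0.319225 = 0.420793
  M+4: 0.5894×0.189225 + 0.4106×0.49155 = 0.313360
  M+6: 0.4106×0.189225 = 0.077696
Scale to base peak (0.420793) = 100: 44.7 : 100.0 : 74.5 : 18.5

44.7 : 100.0 : 74.5 : 18.5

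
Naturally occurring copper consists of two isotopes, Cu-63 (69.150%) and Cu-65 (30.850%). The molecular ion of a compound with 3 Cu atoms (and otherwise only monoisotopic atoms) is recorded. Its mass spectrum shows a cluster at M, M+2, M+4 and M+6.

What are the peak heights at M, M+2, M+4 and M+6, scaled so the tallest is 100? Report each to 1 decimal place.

Each Cu atom is independently Cu-63 (p = 0.69150) or Cu-65 (q = 0.30850); the cluster is the binomial expansion (p + q)^3.
P(M) = 0.69150^3 = 0.330656
P(M+2) = 3 × 0.69150^2 × 0.30850^1 = 0.442548
P(M+4) = 3 × 0.69150^1 × 0.30850^2 = 0.197435
P(M+6) = 0.30850^3 = 0.029361
The M+2 peak is largest (0.442548); scaling to 100 gives 74.7 : 100.0 : 44.6 : 6.6.

74.7 : 100.0 : 44.6 : 6.6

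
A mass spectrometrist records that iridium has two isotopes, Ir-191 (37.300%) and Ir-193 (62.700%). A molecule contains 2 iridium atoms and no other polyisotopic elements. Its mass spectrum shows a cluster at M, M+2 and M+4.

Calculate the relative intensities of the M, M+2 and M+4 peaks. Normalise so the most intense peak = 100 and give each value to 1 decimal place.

29.7 : 100.0 : 84.0

Expanding (0.37300 + 0.62700)^2:
P(M) = 0.37300^2 = 0.139129
P(M+2) = 2 × 0.37300^1 × 0.62700^1 = 0.467742
P(M+4) = 0.62700^2 = 0.393129
The M+2 peak is largest (0.467742); scaling to 100 gives 29.7 : 100.0 : 84.0.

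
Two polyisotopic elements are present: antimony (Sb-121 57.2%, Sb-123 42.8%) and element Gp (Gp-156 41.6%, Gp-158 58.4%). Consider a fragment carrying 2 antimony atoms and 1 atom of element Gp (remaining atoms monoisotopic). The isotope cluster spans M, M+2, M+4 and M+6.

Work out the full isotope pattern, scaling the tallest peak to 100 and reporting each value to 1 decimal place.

34.5 : 100.0 : 91.7 : 27.1

Antimony pattern (n=2): 0.327184 : 0.489632 : 0.183184
Element Gp pattern (n=1): 0.4160 : 0.5840
Convolve the two distributions (both contribute in 2-u steps):
  M: 0.327184×0.4160 = 0.136109
  M+2: 0.327184×0.5840 + 0.489632×0.4160 = 0.394762
  M+4: 0.489632×0.5840 + 0.183184×0.4160 = 0.362150
  M+6: 0.183184×0.5840 = 0.106979
Scale to base peak (0.394762) = 100: 34.5 : 100.0 : 91.7 : 27.1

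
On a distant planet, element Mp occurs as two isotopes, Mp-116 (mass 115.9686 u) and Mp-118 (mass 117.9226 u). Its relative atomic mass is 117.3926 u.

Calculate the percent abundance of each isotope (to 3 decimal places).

Mp-116: 27.124%, Mp-118: 72.876%

With x = fraction of Mp-116 (so Mp-118 is 1 − x):
115.9686·x + 117.9226·(1 − x) = 117.3926
(115.9686 − 117.9226)·x = 117.3926 − 117.9226
x = -0.5300 / -1.9540 = 0.27124 → 27.124% Mp-116, 72.876% Mp-118.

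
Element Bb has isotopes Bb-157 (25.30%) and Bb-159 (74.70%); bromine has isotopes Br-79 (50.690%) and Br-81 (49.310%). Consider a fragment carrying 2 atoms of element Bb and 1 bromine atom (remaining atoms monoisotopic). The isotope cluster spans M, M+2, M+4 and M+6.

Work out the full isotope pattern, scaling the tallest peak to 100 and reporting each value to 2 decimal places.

6.91 : 47.56 : 100.00 : 58.64

Element Bb pattern (n=2): 0.064009 : 0.377982 : 0.558009
Bromine pattern (n=1): 0.5069 : 0.4931
Convolve the two distributions (both contribute in 2-u steps):
  M: 0.064009×0.5069 = 0.032446
  M+2: 0.064009×0.4931 + 0.377982×0.5069 = 0.223162
  M+4: 0.377982×0.4931 + 0.558009×0.5069 = 0.469238
  M+6: 0.558009×0.4931 = 0.275154
Scale to base peak (0.469238) = 100: 6.91 : 47.56 : 100.00 : 58.64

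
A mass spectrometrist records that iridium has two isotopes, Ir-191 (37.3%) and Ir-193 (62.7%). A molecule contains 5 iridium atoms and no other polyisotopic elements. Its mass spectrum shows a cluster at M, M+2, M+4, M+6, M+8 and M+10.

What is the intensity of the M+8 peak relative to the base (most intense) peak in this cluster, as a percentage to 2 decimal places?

Term probabilities: M 0.0072, M+2 0.0607, M+4 0.2040, M+6 0.3429, M+8 0.2882, M+10 0.0969. Base peak = M+6.
P(M+6) = C(5,3) × 0.373^2 × 0.627^3 = 10 × 0.139129 × 0.24649188 = 0.342942 (base)
P(M+8) = C(5,4) × 0.373^1 × 0.627^4 = 5 × 0.3730 × 0.15455041 = 0.288237
Relative intensity = 0.288237 / 0.342942 × 100 = 84.05

84.05%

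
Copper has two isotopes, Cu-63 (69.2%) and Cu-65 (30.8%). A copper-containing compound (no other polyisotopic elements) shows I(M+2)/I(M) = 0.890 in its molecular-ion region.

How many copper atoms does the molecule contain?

With n Cu atoms, P(M+2)/P(M) = C(n,1)·p^(n−1)q / p^n = n·q/p = n · 0.308/0.692.
n = 0.890 × 0.692/0.308 = 2.00 ≈ 2

2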